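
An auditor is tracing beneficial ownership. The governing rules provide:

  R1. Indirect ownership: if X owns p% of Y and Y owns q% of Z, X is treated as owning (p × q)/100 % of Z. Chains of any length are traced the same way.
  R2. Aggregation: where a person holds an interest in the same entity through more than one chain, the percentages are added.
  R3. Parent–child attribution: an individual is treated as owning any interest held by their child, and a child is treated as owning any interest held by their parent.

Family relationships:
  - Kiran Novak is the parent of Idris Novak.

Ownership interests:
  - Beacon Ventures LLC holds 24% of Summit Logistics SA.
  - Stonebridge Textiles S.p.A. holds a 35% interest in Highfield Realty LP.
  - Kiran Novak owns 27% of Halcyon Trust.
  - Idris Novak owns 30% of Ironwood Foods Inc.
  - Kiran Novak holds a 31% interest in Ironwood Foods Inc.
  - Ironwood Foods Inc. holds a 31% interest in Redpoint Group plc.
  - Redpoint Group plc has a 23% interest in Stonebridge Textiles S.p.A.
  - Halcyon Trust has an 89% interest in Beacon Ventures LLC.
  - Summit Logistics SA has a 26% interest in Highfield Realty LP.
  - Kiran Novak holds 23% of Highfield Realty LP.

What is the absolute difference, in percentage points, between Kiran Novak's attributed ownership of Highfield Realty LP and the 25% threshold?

1.021727

By parent–child attribution (R3), Kiran Novak is treated as also owning Idris Novak's interest in Ironwood Foods Inc, giving 31% + 30% = 61%.
Chain via Ironwood Foods Inc. → Redpoint Group plc → Stonebridge Textiles S.p.A. (R1): 61% × 31% × 23% × 35% = 1.522255% of Highfield Realty LP.
Chain via Halcyon Trust → Beacon Ventures LLC → Summit Logistics SA (R1): 27% × 89% × 24% × 26% = 1.499472% of Highfield Realty LP.
Direct interest in Highfield Realty LP: 23%.
Aggregating (R2): 1.522255% + 1.499472% + 23% = 26.021727%.
26.021727% exceeds the 25% threshold by 1.021727 percentage points.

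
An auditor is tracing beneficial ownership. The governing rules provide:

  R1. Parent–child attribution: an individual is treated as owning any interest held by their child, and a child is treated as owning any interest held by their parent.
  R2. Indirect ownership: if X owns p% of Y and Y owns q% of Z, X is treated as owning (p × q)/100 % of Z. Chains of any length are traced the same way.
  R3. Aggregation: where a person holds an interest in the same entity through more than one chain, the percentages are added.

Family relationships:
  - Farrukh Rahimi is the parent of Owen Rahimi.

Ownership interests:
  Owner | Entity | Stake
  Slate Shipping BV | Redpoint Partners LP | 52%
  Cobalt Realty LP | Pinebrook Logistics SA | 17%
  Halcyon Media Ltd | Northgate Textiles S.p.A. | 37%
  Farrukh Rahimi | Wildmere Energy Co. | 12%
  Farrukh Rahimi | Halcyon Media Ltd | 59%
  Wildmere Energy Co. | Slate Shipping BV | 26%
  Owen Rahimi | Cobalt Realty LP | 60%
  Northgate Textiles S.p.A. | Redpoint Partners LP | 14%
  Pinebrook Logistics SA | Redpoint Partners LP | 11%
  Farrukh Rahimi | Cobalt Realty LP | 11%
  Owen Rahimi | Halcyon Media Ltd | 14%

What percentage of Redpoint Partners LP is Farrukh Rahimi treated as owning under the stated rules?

6.7315%

By parent–child attribution (R1), Farrukh Rahimi is treated as also owning Owen Rahimi's interest in Halcyon Media Ltd, giving 59% + 14% = 73%.
By parent–child attribution (R1), Farrukh Rahimi is treated as also owning Owen Rahimi's interest in Cobalt Realty LP, giving 11% + 60% = 71%.
Chain via Halcyon Media Ltd → Northgate Textiles S.p.A. (R2): 73% × 37% × 14% = 3.7814% of Redpoint Partners LP.
Chain via Cobalt Realty LP → Pinebrook Logistics SA (R2): 71% × 17% × 11% = 1.3277% of Redpoint Partners LP.
Chain via Wildmere Energy Co. → Slate Shipping BV (R2): 12% × 26% × 52% = 1.6224% of Redpoint Partners LP.
Aggregating (R3): 3.7814% + 1.3277% + 1.6224% = 6.7315%.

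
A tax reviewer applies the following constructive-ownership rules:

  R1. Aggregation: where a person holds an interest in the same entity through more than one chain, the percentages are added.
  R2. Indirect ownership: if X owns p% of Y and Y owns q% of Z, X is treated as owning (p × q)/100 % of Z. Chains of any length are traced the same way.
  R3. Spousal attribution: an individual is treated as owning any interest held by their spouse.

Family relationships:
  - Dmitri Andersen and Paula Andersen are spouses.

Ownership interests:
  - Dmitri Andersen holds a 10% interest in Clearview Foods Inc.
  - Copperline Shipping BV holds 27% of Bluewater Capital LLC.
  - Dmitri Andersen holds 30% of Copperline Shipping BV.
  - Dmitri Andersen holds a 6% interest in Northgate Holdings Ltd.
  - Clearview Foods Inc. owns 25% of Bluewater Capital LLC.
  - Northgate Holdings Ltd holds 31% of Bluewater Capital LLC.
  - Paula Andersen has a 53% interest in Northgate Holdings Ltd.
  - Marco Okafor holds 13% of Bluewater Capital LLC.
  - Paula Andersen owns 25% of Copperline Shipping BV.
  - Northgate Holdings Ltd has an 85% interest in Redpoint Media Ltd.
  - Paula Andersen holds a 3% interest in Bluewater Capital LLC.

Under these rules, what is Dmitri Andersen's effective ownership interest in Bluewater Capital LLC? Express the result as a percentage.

38.64%

By spousal attribution (R3), Dmitri Andersen is treated as also owning Paula Andersen's interest in Copperline Shipping BV, giving 30% + 25% = 55%.
By spousal attribution (R3), Dmitri Andersen is treated as also owning Paula Andersen's interest in Northgate Holdings Ltd, giving 6% + 53% = 59%.
By spousal attribution (R3), Dmitri Andersen is treated as owning Paula Andersen's 3% interest in Bluewater Capital LLC.
Chain via Clearview Foods Inc. (R2): 10% × 25% = 2.5% of Bluewater Capital LLC.
Chain via Copperline Shipping BV (R2): 55% × 27% = 14.85% of Bluewater Capital LLC.
Chain via Northgate Holdings Ltd (R2): 59% × 31% = 18.29% of Bluewater Capital LLC.
Direct interest in Bluewater Capital LLC: 3%.
Aggregating (R1): 2.5% + 14.85% + 18.29% + 3% = 38.64%.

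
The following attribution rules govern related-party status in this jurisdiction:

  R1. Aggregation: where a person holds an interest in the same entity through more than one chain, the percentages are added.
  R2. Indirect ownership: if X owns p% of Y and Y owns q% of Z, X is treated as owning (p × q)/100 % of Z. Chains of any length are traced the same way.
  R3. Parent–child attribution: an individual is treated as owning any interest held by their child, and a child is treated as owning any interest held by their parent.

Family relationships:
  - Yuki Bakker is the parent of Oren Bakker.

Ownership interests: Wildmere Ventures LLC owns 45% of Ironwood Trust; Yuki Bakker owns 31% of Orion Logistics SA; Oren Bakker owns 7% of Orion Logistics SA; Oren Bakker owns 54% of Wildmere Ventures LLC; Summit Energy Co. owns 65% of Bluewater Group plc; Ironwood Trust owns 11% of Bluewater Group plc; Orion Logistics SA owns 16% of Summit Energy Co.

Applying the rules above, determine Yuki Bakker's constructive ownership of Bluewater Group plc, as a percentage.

By parent–child attribution (R3), Yuki Bakker is treated as also owning Oren Bakker's interest in Orion Logistics SA, giving 31% + 7% = 38%.
By parent–child attribution (R3), Yuki Bakker is treated as owning Oren Bakker's 54% interest in Wildmere Ventures LLC.
Chain via Orion Logistics SA → Summit Energy Co. (R2): 38% × 16% × 65% = 3.952% of Bluewater Group plc.
Chain via Wildmere Ventures LLC → Ironwood Trust (R2): 54% × 45% × 11% = 2.673% of Bluewater Group plc.
Aggregating (R1): 3.952% + 2.673% = 6.625%.

6.625%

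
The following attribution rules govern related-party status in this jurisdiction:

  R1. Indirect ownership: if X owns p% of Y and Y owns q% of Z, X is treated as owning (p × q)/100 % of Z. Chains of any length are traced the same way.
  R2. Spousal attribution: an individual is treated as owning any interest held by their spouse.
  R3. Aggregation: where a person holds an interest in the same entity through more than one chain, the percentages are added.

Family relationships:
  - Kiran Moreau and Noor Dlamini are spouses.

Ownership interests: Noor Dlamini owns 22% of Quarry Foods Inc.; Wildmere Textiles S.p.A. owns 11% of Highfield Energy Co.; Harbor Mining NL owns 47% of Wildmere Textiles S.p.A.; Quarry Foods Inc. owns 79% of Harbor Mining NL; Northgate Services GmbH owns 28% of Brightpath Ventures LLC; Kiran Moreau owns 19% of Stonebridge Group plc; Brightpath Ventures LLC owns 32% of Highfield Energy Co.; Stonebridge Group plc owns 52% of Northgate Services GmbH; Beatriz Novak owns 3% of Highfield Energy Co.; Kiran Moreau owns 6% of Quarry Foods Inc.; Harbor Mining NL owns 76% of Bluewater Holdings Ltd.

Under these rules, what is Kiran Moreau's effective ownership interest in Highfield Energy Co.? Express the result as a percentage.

2.028852%

By spousal attribution (R2), Kiran Moreau is treated as also owning Noor Dlamini's interest in Quarry Foods Inc, giving 6% + 22% = 28%.
Chain via Quarry Foods Inc. → Harbor Mining NL → Wildmere Textiles S.p.A. (R1): 28% × 79% × 47% × 11% = 1.143604% of Highfield Energy Co.
Chain via Stonebridge Group plc → Northgate Services GmbH → Brightpath Ventures LLC (R1): 19% × 52% × 28% × 32% = 0.885248% of Highfield Energy Co.
Aggregating (R3): 1.143604% + 0.885248% = 2.028852%.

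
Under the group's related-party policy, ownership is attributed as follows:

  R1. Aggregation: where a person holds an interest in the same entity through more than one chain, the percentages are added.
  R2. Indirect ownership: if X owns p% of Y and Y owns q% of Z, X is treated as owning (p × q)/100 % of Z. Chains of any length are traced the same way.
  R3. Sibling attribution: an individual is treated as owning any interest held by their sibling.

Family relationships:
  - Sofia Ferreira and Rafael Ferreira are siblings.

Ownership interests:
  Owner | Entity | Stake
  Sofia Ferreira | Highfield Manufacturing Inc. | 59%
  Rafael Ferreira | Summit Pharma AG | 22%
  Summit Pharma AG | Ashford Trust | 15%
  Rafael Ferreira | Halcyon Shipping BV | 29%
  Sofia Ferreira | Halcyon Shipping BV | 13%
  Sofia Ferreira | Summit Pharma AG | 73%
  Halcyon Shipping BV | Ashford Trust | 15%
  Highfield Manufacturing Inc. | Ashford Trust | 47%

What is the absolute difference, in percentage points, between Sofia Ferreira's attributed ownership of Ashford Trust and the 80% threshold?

By sibling attribution (R3), Sofia Ferreira is treated as also owning Rafael Ferreira's interest in Summit Pharma AG, giving 73% + 22% = 95%.
By sibling attribution (R3), Sofia Ferreira is treated as also owning Rafael Ferreira's interest in Halcyon Shipping BV, giving 13% + 29% = 42%.
Chain via Summit Pharma AG (R2): 95% × 15% = 14.25% of Ashford Trust.
Chain via Highfield Manufacturing Inc. (R2): 59% × 47% = 27.73% of Ashford Trust.
Chain via Halcyon Shipping BV (R2): 42% × 15% = 6.3% of Ashford Trust.
Aggregating (R1): 14.25% + 27.73% + 6.3% = 48.28%.
48.28% falls short of the 80% threshold by 31.72 percentage points.

31.72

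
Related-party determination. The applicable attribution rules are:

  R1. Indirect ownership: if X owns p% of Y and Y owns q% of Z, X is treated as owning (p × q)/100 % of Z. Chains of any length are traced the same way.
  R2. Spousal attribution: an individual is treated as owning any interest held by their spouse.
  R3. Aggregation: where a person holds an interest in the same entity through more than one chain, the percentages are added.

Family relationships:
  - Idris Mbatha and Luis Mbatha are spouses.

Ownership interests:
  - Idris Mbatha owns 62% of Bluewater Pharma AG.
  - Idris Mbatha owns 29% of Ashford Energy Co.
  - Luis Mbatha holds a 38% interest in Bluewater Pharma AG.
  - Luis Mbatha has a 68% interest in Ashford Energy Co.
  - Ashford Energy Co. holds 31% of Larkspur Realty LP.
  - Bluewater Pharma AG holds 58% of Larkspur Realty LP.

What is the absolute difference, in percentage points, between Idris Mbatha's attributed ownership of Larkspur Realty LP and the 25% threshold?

63.07

By spousal attribution (R2), Idris Mbatha is treated as also owning Luis Mbatha's interest in Ashford Energy Co, giving 29% + 68% = 97%.
By spousal attribution (R2), Idris Mbatha is treated as also owning Luis Mbatha's interest in Bluewater Pharma AG, giving 62% + 38% = 100%.
Chain via Ashford Energy Co. (R1): 97% × 31% = 30.07% of Larkspur Realty LP.
Chain via Bluewater Pharma AG (R1): 100% × 58% = 58% of Larkspur Realty LP.
Aggregating (R3): 30.07% + 58% = 88.07%.
88.07% exceeds the 25% threshold by 63.07 percentage points.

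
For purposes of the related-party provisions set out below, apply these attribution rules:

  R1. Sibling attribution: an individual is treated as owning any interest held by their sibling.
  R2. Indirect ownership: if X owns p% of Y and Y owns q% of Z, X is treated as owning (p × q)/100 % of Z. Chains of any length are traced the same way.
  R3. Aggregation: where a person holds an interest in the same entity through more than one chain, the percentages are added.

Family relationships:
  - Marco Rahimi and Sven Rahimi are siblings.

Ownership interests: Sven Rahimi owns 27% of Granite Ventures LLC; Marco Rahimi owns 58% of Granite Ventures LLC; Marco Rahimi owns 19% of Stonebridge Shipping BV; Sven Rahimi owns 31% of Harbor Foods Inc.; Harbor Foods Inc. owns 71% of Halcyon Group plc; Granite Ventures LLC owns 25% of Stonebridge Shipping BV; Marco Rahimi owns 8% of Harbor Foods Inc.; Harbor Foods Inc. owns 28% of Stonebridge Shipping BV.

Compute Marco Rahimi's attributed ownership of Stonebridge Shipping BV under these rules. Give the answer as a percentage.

51.17%

By sibling attribution (R1), Marco Rahimi is treated as also owning Sven Rahimi's interest in Granite Ventures LLC, giving 58% + 27% = 85%.
By sibling attribution (R1), Marco Rahimi is treated as also owning Sven Rahimi's interest in Harbor Foods Inc, giving 8% + 31% = 39%.
Chain via Granite Ventures LLC (R2): 85% × 25% = 21.25% of Stonebridge Shipping BV.
Chain via Harbor Foods Inc. (R2): 39% × 28% = 10.92% of Stonebridge Shipping BV.
Direct interest in Stonebridge Shipping BV: 19%.
Aggregating (R3): 21.25% + 10.92% + 19% = 51.17%.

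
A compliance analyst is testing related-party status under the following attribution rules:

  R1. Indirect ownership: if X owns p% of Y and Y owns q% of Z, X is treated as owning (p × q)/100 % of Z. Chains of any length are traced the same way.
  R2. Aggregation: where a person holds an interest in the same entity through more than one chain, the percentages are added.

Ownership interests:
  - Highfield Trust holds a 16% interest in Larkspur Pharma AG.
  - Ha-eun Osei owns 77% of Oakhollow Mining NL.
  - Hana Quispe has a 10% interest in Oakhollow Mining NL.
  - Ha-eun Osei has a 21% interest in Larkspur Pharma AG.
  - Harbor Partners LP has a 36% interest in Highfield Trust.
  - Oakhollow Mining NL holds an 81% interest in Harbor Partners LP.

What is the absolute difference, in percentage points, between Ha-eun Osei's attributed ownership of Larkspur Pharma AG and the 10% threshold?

14.592512

Chain via Oakhollow Mining NL → Harbor Partners LP → Highfield Trust (R1): 77% × 81% × 36% × 16% = 3.592512% of Larkspur Pharma AG.
Direct interest in Larkspur Pharma AG: 21%.
Aggregating (R2): 3.592512% + 21% = 24.592512%.
24.592512% exceeds the 10% threshold by 14.592512 percentage points.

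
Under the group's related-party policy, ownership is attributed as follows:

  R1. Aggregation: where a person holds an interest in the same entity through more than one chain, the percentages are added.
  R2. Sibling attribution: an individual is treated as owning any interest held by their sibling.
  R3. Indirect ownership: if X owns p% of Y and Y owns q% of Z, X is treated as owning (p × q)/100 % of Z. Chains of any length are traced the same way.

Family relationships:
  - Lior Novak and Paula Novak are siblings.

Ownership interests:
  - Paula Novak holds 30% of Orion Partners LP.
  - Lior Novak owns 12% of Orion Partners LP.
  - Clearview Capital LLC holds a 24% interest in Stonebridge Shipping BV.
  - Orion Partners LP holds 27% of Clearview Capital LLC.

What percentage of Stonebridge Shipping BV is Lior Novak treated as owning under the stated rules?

2.7216%

By sibling attribution (R2), Lior Novak is treated as also owning Paula Novak's interest in Orion Partners LP, giving 12% + 30% = 42%.
Chain via Orion Partners LP → Clearview Capital LLC (R3): 42% × 27% × 24% = 2.7216% of Stonebridge Shipping BV.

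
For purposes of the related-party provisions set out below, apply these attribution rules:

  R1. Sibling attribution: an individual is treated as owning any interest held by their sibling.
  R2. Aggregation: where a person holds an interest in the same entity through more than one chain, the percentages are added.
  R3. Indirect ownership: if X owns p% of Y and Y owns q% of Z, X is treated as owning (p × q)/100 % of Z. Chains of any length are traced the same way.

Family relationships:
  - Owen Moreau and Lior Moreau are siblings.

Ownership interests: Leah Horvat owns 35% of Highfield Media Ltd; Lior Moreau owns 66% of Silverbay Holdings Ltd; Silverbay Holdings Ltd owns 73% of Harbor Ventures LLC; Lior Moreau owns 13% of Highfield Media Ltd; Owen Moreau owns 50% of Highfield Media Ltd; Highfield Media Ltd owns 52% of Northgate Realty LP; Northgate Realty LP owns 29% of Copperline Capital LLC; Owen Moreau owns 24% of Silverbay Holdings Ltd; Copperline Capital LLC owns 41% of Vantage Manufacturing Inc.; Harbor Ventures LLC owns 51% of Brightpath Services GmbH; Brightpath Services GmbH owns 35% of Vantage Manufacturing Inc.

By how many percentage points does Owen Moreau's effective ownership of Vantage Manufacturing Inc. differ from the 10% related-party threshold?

By sibling attribution (R1), Owen Moreau is treated as also owning Lior Moreau's interest in Silverbay Holdings Ltd, giving 24% + 66% = 90%.
By sibling attribution (R1), Owen Moreau is treated as also owning Lior Moreau's interest in Highfield Media Ltd, giving 50% + 13% = 63%.
Chain via Silverbay Holdings Ltd → Harbor Ventures LLC → Brightpath Services GmbH (R3): 90% × 73% × 51% × 35% = 11.72745% of Vantage Manufacturing Inc.
Chain via Highfield Media Ltd → Northgate Realty LP → Copperline Capital LLC (R3): 63% × 52% × 29% × 41% = 3.895164% of Vantage Manufacturing Inc.
Aggregating (R2): 11.72745% + 3.895164% = 15.622614%.
15.622614% exceeds the 10% threshold by 5.622614 percentage points.

5.622614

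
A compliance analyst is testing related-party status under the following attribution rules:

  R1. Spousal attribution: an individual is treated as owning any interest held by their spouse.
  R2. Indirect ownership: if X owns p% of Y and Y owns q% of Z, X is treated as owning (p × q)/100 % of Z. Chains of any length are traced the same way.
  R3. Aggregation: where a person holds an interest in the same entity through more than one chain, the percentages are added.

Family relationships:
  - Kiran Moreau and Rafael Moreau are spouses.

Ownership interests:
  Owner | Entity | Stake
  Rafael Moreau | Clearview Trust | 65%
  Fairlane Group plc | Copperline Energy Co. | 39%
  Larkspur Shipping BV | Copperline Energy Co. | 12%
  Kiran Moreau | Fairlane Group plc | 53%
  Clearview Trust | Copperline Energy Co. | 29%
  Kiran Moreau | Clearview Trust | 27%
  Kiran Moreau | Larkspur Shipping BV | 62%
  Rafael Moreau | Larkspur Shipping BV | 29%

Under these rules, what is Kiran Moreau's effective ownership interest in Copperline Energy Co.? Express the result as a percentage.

By spousal attribution (R1), Kiran Moreau is treated as also owning Rafael Moreau's interest in Clearview Trust, giving 27% + 65% = 92%.
By spousal attribution (R1), Kiran Moreau is treated as also owning Rafael Moreau's interest in Larkspur Shipping BV, giving 62% + 29% = 91%.
Chain via Clearview Trust (R2): 92% × 29% = 26.68% of Copperline Energy Co.
Chain via Fairlane Group plc (R2): 53% × 39% = 20.67% of Copperline Energy Co.
Chain via Larkspur Shipping BV (R2): 91% × 12% = 10.92% of Copperline Energy Co.
Aggregating (R3): 26.68% + 20.67% + 10.92% = 58.27%.

58.27%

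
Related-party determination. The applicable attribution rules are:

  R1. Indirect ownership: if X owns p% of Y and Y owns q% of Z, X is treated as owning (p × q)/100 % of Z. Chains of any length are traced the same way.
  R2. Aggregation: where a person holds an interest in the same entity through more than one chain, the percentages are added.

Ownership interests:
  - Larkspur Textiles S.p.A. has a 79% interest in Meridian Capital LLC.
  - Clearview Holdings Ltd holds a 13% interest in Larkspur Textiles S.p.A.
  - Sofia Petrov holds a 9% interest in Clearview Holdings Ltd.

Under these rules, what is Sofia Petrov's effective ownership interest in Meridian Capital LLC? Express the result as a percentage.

0.9243%

Chain via Clearview Holdings Ltd → Larkspur Textiles S.p.A. (R1): 9% × 13% × 79% = 0.9243% of Meridian Capital LLC.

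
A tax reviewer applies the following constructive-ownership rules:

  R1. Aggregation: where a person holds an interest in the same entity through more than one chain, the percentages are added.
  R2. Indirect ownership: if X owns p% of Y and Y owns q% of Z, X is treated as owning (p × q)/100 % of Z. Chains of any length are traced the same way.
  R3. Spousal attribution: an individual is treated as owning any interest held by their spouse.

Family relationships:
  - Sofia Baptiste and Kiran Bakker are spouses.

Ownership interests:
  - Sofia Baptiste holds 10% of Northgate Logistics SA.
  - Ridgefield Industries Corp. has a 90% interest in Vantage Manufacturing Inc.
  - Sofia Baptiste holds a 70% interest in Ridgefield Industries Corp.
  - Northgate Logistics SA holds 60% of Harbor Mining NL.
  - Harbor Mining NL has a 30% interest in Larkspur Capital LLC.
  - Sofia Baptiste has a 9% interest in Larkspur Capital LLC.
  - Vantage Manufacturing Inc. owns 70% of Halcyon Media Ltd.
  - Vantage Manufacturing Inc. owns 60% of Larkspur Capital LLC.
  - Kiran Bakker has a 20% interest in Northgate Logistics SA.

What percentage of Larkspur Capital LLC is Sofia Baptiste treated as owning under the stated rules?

52.2%

By spousal attribution (R3), Sofia Baptiste is treated as also owning Kiran Bakker's interest in Northgate Logistics SA, giving 10% + 20% = 30%.
Chain via Northgate Logistics SA → Harbor Mining NL (R2): 30% × 60% × 30% = 5.4% of Larkspur Capital LLC.
Chain via Ridgefield Industries Corp. → Vantage Manufacturing Inc. (R2): 70% × 90% × 60% = 37.8% of Larkspur Capital LLC.
Direct interest in Larkspur Capital LLC: 9%.
Aggregating (R1): 5.4% + 37.8% + 9% = 52.2%.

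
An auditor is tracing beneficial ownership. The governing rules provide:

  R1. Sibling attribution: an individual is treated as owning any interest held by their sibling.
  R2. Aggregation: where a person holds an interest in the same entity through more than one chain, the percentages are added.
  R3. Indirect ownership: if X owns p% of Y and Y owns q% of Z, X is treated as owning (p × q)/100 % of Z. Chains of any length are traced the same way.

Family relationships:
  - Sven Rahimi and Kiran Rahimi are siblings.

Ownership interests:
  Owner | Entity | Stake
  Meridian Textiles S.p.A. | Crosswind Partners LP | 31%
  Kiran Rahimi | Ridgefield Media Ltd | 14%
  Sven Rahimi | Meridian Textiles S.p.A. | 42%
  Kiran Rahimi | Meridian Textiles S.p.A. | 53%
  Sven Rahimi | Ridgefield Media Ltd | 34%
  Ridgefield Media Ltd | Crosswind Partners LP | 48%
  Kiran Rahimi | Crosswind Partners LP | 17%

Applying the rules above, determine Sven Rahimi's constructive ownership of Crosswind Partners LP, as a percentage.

By sibling attribution (R1), Sven Rahimi is treated as also owning Kiran Rahimi's interest in Ridgefield Media Ltd, giving 34% + 14% = 48%.
By sibling attribution (R1), Sven Rahimi is treated as also owning Kiran Rahimi's interest in Meridian Textiles S.p.A, giving 42% + 53% = 95%.
By sibling attribution (R1), Sven Rahimi is treated as owning Kiran Rahimi's 17% interest in Crosswind Partners LP.
Chain via Ridgefield Media Ltd (R3): 48% × 48% = 23.04% of Crosswind Partners LP.
Chain via Meridian Textiles S.p.A. (R3): 95% × 31% = 29.45% of Crosswind Partners LP.
Direct interest in Crosswind Partners LP: 17%.
Aggregating (R2): 23.04% + 29.45% + 17% = 69.49%.

69.49%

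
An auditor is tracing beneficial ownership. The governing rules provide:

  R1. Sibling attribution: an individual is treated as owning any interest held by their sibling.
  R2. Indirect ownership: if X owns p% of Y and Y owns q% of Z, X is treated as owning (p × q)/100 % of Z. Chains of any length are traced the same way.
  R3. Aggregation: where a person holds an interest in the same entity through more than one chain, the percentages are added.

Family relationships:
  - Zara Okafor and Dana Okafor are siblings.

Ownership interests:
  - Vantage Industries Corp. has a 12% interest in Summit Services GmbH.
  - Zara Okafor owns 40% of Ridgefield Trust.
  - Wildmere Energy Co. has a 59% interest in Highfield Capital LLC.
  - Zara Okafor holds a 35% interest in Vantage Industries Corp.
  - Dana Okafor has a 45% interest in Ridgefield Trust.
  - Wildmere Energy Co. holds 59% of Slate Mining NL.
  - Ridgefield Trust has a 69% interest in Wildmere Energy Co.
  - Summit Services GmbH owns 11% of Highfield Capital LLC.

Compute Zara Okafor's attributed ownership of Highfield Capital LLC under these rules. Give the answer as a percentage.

By sibling attribution (R1), Zara Okafor is treated as also owning Dana Okafor's interest in Ridgefield Trust, giving 40% + 45% = 85%.
Chain via Vantage Industries Corp. → Summit Services GmbH (R2): 35% × 12% × 11% = 0.462% of Highfield Capital LLC.
Chain via Ridgefield Trust → Wildmere Energy Co. (R2): 85% × 69% × 59% = 34.6035% of Highfield Capital LLC.
Aggregating (R3): 0.462% + 34.6035% = 35.0655%.

35.0655%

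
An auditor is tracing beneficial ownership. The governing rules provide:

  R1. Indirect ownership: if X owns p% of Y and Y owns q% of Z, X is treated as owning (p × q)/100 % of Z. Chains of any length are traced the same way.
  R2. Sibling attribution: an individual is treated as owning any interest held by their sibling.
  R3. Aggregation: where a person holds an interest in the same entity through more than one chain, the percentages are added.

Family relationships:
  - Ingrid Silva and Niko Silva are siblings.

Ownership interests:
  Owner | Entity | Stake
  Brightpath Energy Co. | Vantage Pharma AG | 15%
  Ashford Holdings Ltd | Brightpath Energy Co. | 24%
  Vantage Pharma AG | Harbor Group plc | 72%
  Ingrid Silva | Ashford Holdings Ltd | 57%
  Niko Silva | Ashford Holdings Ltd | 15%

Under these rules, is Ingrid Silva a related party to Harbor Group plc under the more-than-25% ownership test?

By sibling attribution (R2), Ingrid Silva is treated as also owning Niko Silva's interest in Ashford Holdings Ltd, giving 57% + 15% = 72%.
Chain via Ashford Holdings Ltd → Brightpath Energy Co. → Vantage Pharma AG (R1): 72% × 24% × 15% × 72% = 1.86624% of Harbor Group plc.
1.86624% does not exceed the 25% threshold, so Ingrid is not a related party to Harbor Group plc.

No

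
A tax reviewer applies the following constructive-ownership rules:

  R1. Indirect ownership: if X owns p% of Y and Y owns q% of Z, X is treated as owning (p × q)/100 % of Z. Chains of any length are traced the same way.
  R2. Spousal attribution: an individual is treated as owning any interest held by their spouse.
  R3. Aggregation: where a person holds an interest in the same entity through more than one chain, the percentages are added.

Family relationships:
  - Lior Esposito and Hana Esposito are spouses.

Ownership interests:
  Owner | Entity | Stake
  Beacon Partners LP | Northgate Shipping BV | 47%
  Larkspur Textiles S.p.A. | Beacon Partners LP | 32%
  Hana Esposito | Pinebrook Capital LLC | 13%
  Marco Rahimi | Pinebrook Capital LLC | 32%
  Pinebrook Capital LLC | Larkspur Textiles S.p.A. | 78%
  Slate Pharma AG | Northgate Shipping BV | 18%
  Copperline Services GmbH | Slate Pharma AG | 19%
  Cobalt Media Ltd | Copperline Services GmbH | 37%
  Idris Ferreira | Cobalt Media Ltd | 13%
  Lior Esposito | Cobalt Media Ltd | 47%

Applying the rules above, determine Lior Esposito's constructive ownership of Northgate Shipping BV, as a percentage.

2.119794%

By spousal attribution (R2), Lior Esposito is treated as owning Hana Esposito's 13% interest in Pinebrook Capital LLC.
Chain via Cobalt Media Ltd → Copperline Services GmbH → Slate Pharma AG (R1): 47% × 37% × 19% × 18% = 0.594738% of Northgate Shipping BV.
Chain via Pinebrook Capital LLC → Larkspur Textiles S.p.A. → Beacon Partners LP (R1): 13% × 78% × 32% × 47% = 1.525056% of Northgate Shipping BV.
Aggregating (R3): 0.594738% + 1.525056% = 2.119794%.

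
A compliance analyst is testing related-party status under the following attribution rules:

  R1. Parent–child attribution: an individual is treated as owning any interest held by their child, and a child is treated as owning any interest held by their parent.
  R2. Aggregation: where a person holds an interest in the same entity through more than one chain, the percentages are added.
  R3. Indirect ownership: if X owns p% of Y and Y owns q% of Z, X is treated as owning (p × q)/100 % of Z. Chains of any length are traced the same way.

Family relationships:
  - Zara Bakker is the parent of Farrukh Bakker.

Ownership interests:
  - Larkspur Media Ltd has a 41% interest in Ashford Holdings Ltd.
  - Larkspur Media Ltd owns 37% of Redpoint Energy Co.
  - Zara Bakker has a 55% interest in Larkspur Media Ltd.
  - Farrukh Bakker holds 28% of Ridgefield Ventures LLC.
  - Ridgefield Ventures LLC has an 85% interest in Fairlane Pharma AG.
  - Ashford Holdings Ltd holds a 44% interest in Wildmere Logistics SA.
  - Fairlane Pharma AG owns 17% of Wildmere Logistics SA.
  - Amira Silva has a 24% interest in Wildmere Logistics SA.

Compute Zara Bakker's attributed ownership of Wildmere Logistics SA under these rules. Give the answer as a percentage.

By parent–child attribution (R1), Zara Bakker is treated as owning Farrukh Bakker's 28% interest in Ridgefield Ventures LLC.
Chain via Larkspur Media Ltd → Ashford Holdings Ltd (R3): 55% × 41% × 44% = 9.922% of Wildmere Logistics SA.
Chain via Ridgefield Ventures LLC → Fairlane Pharma AG (R3): 28% × 85% × 17% = 4.046% of Wildmere Logistics SA.
Aggregating (R2): 9.922% + 4.046% = 13.968%.

13.968%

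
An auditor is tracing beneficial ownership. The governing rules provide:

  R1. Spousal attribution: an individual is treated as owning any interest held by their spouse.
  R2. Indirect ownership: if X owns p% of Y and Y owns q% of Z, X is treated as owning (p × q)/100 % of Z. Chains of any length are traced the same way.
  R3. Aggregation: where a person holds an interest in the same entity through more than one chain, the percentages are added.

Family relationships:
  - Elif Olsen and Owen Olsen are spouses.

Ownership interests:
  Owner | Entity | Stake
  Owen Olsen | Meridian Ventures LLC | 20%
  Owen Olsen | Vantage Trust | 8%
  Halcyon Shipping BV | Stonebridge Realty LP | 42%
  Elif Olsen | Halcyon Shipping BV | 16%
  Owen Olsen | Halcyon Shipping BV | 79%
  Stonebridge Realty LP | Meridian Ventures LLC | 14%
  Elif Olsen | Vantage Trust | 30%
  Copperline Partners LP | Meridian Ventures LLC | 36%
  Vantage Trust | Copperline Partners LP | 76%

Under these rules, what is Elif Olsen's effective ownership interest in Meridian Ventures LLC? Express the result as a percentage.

By spousal attribution (R1), Elif Olsen is treated as also owning Owen Olsen's interest in Halcyon Shipping BV, giving 16% + 79% = 95%.
By spousal attribution (R1), Elif Olsen is treated as also owning Owen Olsen's interest in Vantage Trust, giving 30% + 8% = 38%.
By spousal attribution (R1), Elif Olsen is treated as owning Owen Olsen's 20% interest in Meridian Ventures LLC.
Chain via Halcyon Shipping BV → Stonebridge Realty LP (R2): 95% × 42% × 14% = 5.586% of Meridian Ventures LLC.
Chain via Vantage Trust → Copperline Partners LP (R2): 38% × 76% × 36% = 10.3968% of Meridian Ventures LLC.
Direct interest in Meridian Ventures LLC: 20%.
Aggregating (R3): 5.586% + 10.3968% + 20% = 35.9828%.

35.9828%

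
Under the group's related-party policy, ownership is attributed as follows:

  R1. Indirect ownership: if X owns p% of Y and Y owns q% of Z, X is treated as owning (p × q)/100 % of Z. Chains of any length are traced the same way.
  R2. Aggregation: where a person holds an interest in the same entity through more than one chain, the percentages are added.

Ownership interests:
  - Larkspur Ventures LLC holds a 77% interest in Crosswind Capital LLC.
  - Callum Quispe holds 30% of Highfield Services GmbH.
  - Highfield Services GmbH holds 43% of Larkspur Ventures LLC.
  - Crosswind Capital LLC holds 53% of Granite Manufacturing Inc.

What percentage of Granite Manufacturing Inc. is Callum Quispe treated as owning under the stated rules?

Chain via Highfield Services GmbH → Larkspur Ventures LLC → Crosswind Capital LLC (R1): 30% × 43% × 77% × 53% = 5.26449% of Granite Manufacturing Inc.

5.26449%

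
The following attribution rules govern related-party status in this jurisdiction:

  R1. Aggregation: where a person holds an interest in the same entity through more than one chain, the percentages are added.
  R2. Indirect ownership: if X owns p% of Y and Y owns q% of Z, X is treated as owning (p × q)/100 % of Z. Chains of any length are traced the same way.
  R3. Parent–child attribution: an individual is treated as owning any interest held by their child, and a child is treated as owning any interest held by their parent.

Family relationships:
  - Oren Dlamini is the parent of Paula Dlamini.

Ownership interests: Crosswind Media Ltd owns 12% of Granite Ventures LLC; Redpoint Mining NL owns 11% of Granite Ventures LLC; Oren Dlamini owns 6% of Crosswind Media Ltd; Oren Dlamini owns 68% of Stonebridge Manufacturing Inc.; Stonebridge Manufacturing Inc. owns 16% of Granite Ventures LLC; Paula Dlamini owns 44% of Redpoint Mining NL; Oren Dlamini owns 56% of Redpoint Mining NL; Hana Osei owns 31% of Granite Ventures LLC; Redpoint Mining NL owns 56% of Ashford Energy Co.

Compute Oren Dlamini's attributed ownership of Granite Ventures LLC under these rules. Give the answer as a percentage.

22.6%

By parent–child attribution (R3), Oren Dlamini is treated as also owning Paula Dlamini's interest in Redpoint Mining NL, giving 56% + 44% = 100%.
Chain via Crosswind Media Ltd (R2): 6% × 12% = 0.72% of Granite Ventures LLC.
Chain via Stonebridge Manufacturing Inc. (R2): 68% × 16% = 10.88% of Granite Ventures LLC.
Chain via Redpoint Mining NL (R2): 100% × 11% = 11% of Granite Ventures LLC.
Aggregating (R1): 0.72% + 10.88% + 11% = 22.6%.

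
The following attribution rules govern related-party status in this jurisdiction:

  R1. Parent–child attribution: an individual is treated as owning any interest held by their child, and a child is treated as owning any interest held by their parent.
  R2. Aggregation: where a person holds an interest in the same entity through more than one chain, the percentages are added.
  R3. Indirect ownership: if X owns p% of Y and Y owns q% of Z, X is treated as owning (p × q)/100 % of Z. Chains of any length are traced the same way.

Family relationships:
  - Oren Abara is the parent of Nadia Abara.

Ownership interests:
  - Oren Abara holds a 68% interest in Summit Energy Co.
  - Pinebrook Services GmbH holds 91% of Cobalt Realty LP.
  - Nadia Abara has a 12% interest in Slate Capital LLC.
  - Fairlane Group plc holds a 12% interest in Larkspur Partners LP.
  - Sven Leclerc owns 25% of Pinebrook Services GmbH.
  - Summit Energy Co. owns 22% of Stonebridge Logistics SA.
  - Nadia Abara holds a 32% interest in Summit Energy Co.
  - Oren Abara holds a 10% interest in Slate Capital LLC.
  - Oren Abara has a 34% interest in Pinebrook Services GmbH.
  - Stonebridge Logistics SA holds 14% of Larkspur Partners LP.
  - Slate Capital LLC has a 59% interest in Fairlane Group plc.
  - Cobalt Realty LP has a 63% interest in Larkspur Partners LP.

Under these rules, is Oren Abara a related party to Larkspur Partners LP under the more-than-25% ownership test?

No

By parent–child attribution (R1), Oren Abara is treated as also owning Nadia Abara's interest in Summit Energy Co, giving 68% + 32% = 100%.
By parent–child attribution (R1), Oren Abara is treated as also owning Nadia Abara's interest in Slate Capital LLC, giving 10% + 12% = 22%.
Chain via Summit Energy Co. → Stonebridge Logistics SA (R3): 100% × 22% × 14% = 3.08% of Larkspur Partners LP.
Chain via Pinebrook Services GmbH → Cobalt Realty LP (R3): 34% × 91% × 63% = 19.4922% of Larkspur Partners LP.
Chain via Slate Capital LLC → Fairlane Group plc (R3): 22% × 59% × 12% = 1.5576% of Larkspur Partners LP.
Aggregating (R2): 3.08% + 19.4922% + 1.5576% = 24.1298%.
24.1298% does not exceed the 25% threshold, so Oren is not a related party to Larkspur Partners LP.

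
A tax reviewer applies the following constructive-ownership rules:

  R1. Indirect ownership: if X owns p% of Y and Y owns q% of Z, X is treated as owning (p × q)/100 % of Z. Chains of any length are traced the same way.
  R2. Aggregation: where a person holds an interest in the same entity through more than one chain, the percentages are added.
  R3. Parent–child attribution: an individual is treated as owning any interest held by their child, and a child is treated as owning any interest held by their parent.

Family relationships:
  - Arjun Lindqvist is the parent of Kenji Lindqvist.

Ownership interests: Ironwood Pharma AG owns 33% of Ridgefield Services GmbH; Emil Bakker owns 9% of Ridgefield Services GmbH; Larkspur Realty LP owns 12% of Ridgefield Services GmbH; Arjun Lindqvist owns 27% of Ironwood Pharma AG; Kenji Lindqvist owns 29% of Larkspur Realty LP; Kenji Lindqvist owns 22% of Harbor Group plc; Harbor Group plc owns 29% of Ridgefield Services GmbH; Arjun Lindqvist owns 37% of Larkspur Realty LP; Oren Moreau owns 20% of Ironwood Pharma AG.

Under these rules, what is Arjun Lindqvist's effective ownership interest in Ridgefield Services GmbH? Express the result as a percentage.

By parent–child attribution (R3), Arjun Lindqvist is treated as also owning Kenji Lindqvist's interest in Larkspur Realty LP, giving 37% + 29% = 66%.
By parent–child attribution (R3), Arjun Lindqvist is treated as owning Kenji Lindqvist's 22% interest in Harbor Group plc.
Chain via Ironwood Pharma AG (R1): 27% × 33% = 8.91% of Ridgefield Services GmbH.
Chain via Larkspur Realty LP (R1): 66% × 12% = 7.92% of Ridgefield Services GmbH.
Chain via Harbor Group plc (R1): 22% × 29% = 6.38% of Ridgefield Services GmbH.
Aggregating (R2): 8.91% + 7.92% + 6.38% = 23.21%.

23.21%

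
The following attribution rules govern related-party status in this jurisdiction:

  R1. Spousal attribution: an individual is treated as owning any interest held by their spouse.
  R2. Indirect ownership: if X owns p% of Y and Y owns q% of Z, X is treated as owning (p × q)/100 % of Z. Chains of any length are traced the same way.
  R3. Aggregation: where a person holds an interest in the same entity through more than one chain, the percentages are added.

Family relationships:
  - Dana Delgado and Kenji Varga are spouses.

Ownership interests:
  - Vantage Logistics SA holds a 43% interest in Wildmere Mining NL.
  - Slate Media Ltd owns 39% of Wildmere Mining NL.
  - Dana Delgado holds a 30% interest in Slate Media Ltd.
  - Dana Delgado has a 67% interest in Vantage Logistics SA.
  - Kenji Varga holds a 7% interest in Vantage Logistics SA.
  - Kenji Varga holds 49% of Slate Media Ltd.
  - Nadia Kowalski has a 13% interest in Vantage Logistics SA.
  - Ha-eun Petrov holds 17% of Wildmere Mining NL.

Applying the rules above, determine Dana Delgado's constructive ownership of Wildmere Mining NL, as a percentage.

By spousal attribution (R1), Dana Delgado is treated as also owning Kenji Varga's interest in Vantage Logistics SA, giving 67% + 7% = 74%.
By spousal attribution (R1), Dana Delgado is treated as also owning Kenji Varga's interest in Slate Media Ltd, giving 30% + 49% = 79%.
Chain via Vantage Logistics SA (R2): 74% × 43% = 31.82% of Wildmere Mining NL.
Chain via Slate Media Ltd (R2): 79% × 39% = 30.81% of Wildmere Mining NL.
Aggregating (R3): 31.82% + 30.81% = 62.63%.

62.63%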